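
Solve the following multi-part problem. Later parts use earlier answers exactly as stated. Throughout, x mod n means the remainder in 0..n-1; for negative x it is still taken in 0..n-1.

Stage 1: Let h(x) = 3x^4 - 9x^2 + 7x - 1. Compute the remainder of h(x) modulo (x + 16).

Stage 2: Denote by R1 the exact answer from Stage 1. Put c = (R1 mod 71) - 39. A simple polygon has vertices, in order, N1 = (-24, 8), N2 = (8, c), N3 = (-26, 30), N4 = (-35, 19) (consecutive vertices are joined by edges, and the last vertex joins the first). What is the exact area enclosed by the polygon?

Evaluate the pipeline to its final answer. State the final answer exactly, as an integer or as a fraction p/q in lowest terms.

421

Stage 1: remainder = value at the root: 3*(-16)^4 - 9*(-16)^2 + 7*(-16)^1 - 1 = (196608) + (-2304) + (-112) + (-1) = 194191; answer 194191
Stage 2: R1 = 194191; c = -33; cross terms: (-24*-33 - 8*8)=728, (8*30 - -26*-33)=-618, (-26*19 - -35*30)=556, (-35*8 - -24*19)=176; twice the area = |842| = 842; area = 421; answer 421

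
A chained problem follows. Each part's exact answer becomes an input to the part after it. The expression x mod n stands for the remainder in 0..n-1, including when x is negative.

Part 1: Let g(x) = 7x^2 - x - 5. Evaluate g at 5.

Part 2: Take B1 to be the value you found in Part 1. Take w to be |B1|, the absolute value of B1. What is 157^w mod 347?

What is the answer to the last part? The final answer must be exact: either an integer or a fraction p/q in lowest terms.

95

Part 1: 7*(5)^2 - 1*(5)^1 - 5 = (175) + (-5) + (-5) = 165; answer 165
Part 2: B1 = 165; w = 165; squarings mod 347: 157^1=157, 157^2=12, 157^4=144, 157^8=263, 157^16=116, 157^32=270, 157^64=30, 157^128=206; 157^165 = 157^1 * 157^4 * 157^32 * 157^128 = 95 (mod 347); answer 95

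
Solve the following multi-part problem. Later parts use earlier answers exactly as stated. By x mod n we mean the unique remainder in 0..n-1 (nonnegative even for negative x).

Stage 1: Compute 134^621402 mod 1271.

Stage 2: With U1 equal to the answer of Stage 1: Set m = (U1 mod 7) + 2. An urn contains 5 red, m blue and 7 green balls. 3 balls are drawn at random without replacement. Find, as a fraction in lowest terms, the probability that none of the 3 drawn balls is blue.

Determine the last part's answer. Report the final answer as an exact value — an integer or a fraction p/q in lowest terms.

11/57

Stage 1: squarings mod 1271: 134^1=134, 134^2=162, 134^4=824, 134^8=262, 134^16=10, 134^32=100, 134^64=1103, 134^128=262, 134^256=10, 134^512=100, 134^1024=1103, 134^2048=262, 134^4096=10, 134^8192=100, 134^16384=1103, 134^32768=262, 134^65536=10, 134^131072=100, 134^262144=1103, 134^524288=262; 134^621402 = 134^2 * 134^8 * 134^16 * 134^64 * 134^256 * 134^512 * 134^2048 * 134^4096 * 134^8192 * 134^16384 * 134^65536 * 134^524288 = 531 (mod 1271); answer 531
Stage 2: U1 = 531; m = 8; total draws C(20,3) = 1140; favorable C(12,3) = 220; P = 11/57; answer 11/57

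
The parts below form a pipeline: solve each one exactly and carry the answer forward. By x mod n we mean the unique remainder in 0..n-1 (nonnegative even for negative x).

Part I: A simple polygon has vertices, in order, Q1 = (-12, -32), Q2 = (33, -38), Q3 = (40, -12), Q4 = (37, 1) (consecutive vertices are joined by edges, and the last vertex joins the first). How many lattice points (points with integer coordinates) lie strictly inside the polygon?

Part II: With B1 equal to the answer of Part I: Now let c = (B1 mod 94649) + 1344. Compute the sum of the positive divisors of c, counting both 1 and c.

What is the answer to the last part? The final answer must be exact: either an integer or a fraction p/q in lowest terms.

Part I: cross terms: (-12*-38 - 33*-32)=1512, (33*-12 - 40*-38)=1124, (40*1 - 37*-12)=484, (37*-32 - -12*1)=-1172; twice the area = |1948| = 1948; area = 974; boundary points = 3 + 1 + 1 + 1 = 6; strictly interior points = area - boundary/2 + 1 = 972; answer 972
Part II: B1 = 972; c = 2316; 2316 = 2^2 * 3 * 193; sigma = (1 + 2 + 4) * (1 + 3) * (1 + 193) = 7 * 4 * 194 = 5432; answer 5432

5432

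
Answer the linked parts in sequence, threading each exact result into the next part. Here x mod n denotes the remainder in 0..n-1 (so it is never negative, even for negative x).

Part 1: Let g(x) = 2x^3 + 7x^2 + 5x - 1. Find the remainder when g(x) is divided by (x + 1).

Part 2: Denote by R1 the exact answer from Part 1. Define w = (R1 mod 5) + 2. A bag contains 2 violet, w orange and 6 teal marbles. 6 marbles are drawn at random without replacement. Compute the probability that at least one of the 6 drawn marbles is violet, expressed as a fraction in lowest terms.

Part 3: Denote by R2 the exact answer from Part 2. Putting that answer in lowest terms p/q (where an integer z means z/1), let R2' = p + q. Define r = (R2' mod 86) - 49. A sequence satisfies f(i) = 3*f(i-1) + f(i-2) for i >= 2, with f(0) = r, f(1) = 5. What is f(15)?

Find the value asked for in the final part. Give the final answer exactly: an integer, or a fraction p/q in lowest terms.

Part 1: remainder = value at the root: 2*(-1)^3 + 7*(-1)^2 + 5*(-1)^1 - 1 = (-2) + (7) + (-5) + (-1) = -1; answer -1
Part 2: R1 = -1; w = 6; total draws C(14,6) = 3003; complement C(12,6) = 924; favorable 3003 - 924 = 2079; P = 9/13; answer 9/13
Part 3: R2 = 9/13; threaded value p + q = 22; r = -27; f(2) = 3*(5) + 1*(-27) = -12; iterating: f(2)=-12, f(3)=-31, f(4)=-105, f(5)=-346, f(6)=-1143, f(7)=-3775, f(8)=-12468, f(9)=-41179, f(10)=-136005, f(11)=-449194, f(12)=-1483587, f(13)=-4899955, f(14)=-16183452, f(15)=-53450311; answer -53450311

-53450311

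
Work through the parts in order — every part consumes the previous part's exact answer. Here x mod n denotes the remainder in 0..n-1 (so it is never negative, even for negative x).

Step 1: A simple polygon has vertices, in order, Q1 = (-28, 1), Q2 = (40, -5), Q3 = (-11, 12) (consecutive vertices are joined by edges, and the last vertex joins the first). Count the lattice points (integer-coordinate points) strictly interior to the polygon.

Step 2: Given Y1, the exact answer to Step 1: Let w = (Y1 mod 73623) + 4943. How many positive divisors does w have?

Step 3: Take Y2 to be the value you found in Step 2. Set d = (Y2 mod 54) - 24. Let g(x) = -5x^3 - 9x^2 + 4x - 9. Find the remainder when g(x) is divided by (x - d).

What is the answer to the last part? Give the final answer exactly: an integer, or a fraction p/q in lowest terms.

36311

Step 1: cross terms: (-28*-5 - 40*1)=100, (40*12 - -11*-5)=425, (-11*1 - -28*12)=325; twice the area = |850| = 850; area = 425; boundary points = 2 + 17 + 1 = 20; strictly interior points = area - boundary/2 + 1 = 416; answer 416
Step 2: Y1 = 416; w = 5359; 5359 = 23 * 233; number of divisors = (1+1) * (1+1) = 4; answer 4
Step 3: Y2 = 4; d = -20; remainder = value at the root: -5*(-20)^3 - 9*(-20)^2 + 4*(-20)^1 - 9 = (40000) + (-3600) + (-80) + (-9) = 36311; answer 36311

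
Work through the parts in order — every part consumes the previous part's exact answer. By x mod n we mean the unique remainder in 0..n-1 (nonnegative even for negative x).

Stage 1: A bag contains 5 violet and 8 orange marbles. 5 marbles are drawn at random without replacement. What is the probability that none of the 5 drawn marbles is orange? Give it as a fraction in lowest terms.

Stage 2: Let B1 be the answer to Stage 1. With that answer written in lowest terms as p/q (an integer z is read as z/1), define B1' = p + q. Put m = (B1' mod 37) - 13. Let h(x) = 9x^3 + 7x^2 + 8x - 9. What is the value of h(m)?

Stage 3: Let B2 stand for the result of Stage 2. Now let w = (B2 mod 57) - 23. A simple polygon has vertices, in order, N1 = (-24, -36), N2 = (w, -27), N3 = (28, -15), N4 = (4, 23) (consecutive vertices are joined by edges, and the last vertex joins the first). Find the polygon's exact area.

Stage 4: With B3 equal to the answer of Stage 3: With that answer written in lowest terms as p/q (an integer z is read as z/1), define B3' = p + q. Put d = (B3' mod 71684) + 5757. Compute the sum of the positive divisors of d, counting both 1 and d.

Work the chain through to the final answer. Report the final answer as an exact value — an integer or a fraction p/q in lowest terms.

Stage 1: total draws C(13,5) = 1287; favorable C(5,5) = 1; P = 1/1287; answer 1/1287
Stage 2: B1 = 1/1287; threaded value p + q = 1288; m = 17; 9*(17)^3 + 7*(17)^2 + 8*(17)^1 - 9 = (44217) + (2023) + (136) + (-9) = 46367; answer 46367
Stage 3: B2 = 46367; w = 3; cross terms: (-24*-27 - 3*-36)=756, (3*-15 - 28*-27)=711, (28*23 - 4*-15)=704, (4*-36 - -24*23)=408; twice the area = |2579| = 2579; area = 2579/2; answer 2579/2
Stage 4: B3 = 2579/2; threaded value p + q = 2581; d = 8338; 8338 = 2 * 11 * 379; sigma = (1 + 2) * (1 + 11) * (1 + 379) = 3 * 12 * 380 = 13680; answer 13680

13680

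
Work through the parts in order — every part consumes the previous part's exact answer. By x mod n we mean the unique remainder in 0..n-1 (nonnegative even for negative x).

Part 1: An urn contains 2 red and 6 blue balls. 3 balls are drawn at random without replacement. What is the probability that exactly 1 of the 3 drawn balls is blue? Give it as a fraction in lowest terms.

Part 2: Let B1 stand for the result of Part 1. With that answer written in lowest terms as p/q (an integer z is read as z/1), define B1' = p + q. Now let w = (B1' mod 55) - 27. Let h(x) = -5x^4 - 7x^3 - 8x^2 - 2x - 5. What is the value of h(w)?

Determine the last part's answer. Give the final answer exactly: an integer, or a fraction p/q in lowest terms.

-1869

Part 1: total draws C(8,3) = 56; favorable C(6,1)*C(2,2) = 6; P = 3/28; answer 3/28
Part 2: B1 = 3/28; threaded value p + q = 31; w = 4; -5*(4)^4 - 7*(4)^3 - 8*(4)^2 - 2*(4)^1 - 5 = (-1280) + (-448) + (-128) + (-8) + (-5) = -1869; answer -1869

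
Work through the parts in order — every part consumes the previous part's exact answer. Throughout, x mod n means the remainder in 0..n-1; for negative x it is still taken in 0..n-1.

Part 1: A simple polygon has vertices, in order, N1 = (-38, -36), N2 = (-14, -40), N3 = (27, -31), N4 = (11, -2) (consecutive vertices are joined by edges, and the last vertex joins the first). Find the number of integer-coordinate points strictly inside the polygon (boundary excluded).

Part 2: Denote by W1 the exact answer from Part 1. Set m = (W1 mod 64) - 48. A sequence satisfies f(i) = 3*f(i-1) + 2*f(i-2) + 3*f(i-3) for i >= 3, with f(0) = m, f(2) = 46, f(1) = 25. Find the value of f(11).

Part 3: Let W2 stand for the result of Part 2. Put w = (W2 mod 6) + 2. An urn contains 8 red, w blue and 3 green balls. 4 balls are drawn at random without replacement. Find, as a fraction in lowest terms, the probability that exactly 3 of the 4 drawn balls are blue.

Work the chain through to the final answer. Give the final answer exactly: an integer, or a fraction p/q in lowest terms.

77/612

Part 1: cross terms: (-38*-40 - -14*-36)=1016, (-14*-31 - 27*-40)=1514, (27*-2 - 11*-31)=287, (11*-36 - -38*-2)=-472; twice the area = |2345| = 2345; area = 2345/2; boundary points = 4 + 1 + 1 + 1 = 7; strictly interior points = area - boundary/2 + 1 = 1170; answer 1170
Part 2: W1 = 1170; m = -30; f(3) = 3*(46) + 2*(25) + 3*(-30) = 98; iterating: f(3)=98, f(4)=461, f(5)=1717, f(6)=6367, f(7)=23918, f(8)=89639, f(9)=335854, f(10)=1258594, f(11)=4716407; answer 4716407
Part 3: W2 = 4716407; w = 7; total draws C(18,4) = 3060; favorable C(7,3)*C(11,1) = 385; P = 77/612; answer 77/612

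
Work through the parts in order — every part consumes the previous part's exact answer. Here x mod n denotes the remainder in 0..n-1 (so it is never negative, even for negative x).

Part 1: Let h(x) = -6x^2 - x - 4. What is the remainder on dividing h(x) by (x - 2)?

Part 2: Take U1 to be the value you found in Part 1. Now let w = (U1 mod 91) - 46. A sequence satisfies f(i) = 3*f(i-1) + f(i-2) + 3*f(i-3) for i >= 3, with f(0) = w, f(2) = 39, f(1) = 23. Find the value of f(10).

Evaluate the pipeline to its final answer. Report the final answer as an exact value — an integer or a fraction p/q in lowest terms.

Part 1: remainder = value at the root: -6*(2)^2 - 1*(2)^1 - 4 = (-24) + (-2) + (-4) = -30; answer -30
Part 2: U1 = -30; w = 15; f(3) = 3*(39) + 1*(23) + 3*(15) = 185; iterating: f(3)=185, f(4)=663, f(5)=2291, f(6)=8091, f(7)=28553, f(8)=100623, f(9)=354695, f(10)=1250367; answer 1250367

1250367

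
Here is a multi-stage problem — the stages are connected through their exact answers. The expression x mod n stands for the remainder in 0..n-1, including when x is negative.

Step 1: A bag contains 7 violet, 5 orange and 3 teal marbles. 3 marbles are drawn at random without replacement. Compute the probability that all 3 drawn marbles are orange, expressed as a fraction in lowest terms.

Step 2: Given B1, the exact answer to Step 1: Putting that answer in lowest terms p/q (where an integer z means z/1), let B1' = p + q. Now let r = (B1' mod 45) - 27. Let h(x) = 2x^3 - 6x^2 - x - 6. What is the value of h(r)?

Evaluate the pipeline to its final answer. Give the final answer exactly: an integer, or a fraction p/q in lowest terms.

Step 1: total draws C(15,3) = 455; favorable C(5,3) = 10; P = 2/91; answer 2/91
Step 2: B1 = 2/91; threaded value p + q = 93; r = -24; 2*(-24)^3 - 6*(-24)^2 - 1*(-24)^1 - 6 = (-27648) + (-3456) + (24) + (-6) = -31086; answer -31086

-31086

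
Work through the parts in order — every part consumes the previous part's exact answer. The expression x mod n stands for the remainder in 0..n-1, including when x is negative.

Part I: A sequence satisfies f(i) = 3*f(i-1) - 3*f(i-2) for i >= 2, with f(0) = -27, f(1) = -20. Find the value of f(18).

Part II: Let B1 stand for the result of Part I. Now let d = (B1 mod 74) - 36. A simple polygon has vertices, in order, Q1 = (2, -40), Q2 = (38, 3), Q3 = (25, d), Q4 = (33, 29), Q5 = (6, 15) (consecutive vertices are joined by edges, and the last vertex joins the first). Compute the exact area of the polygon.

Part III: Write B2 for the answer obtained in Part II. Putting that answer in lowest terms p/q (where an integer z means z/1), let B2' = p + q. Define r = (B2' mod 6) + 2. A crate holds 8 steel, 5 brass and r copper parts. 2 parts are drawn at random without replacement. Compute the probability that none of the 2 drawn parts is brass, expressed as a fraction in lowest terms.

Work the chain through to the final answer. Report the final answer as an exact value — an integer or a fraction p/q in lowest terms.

Part I: f(2) = 3*(-20) - 3*(-27) = 21; iterating: f(2)=21, f(3)=123, f(4)=306, f(5)=549, f(6)=729, f(7)=540, f(8)=-567, f(9)=-3321, f(10)=-8262, f(11)=-14823, f(12)=-19683, f(13)=-14580, f(14)=15309, f(15)=89667, f(16)=223074, f(17)=400221, f(18)=531441; answer 531441
Part II: B1 = 531441; d = 11; cross terms: (2*3 - 38*-40)=1526, (38*11 - 25*3)=343, (25*29 - 33*11)=362, (33*15 - 6*29)=321, (6*-40 - 2*15)=-270; twice the area = |2282| = 2282; area = 1141; answer 1141
Part III: B2 = 1141; threaded value p + q = 1142; r = 4; total draws C(17,2) = 136; favorable C(12,2) = 66; P = 33/68; answer 33/68

33/68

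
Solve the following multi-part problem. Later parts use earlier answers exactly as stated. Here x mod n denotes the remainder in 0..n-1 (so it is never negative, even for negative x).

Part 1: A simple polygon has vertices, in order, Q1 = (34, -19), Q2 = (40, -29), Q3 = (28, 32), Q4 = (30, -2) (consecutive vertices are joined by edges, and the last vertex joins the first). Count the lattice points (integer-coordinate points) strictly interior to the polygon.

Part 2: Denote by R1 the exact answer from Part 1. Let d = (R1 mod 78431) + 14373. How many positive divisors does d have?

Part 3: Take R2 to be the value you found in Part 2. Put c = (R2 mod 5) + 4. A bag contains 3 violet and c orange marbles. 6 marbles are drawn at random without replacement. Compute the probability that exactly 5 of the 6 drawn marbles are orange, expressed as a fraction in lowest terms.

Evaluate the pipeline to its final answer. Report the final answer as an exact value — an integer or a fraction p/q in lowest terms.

4/11

Part 1: cross terms: (34*-29 - 40*-19)=-226, (40*32 - 28*-29)=2092, (28*-2 - 30*32)=-1016, (30*-19 - 34*-2)=-502; twice the area = |348| = 348; area = 174; boundary points = 2 + 1 + 2 + 1 = 6; strictly interior points = area - boundary/2 + 1 = 172; answer 172
Part 2: R1 = 172; d = 14545; 14545 = 5 * 2909; number of divisors = (1+1) * (1+1) = 4; answer 4
Part 3: R2 = 4; c = 8; total draws C(11,6) = 462; favorable C(8,5)*C(3,1) = 168; P = 4/11; answer 4/11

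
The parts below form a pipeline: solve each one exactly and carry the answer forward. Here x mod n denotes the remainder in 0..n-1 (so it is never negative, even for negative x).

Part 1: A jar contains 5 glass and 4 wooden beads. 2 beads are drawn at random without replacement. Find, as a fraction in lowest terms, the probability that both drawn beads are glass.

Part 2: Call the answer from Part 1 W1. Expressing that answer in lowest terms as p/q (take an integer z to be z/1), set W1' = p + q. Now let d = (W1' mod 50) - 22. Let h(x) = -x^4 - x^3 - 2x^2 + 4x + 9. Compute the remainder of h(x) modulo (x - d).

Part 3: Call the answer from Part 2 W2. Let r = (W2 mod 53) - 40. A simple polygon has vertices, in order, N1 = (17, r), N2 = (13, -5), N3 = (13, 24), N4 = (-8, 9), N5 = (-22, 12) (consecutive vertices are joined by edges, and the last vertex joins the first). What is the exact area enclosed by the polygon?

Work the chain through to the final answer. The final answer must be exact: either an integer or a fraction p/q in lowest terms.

792

Part 1: total draws C(9,2) = 36; favorable C(5,2) = 10; P = 5/18; answer 5/18
Part 2: W1 = 5/18; threaded value p + q = 23; d = 1; remainder = value at the root: -1*(1)^4 - 1*(1)^3 - 2*(1)^2 + 4*(1)^1 + 9 = (-1) + (-1) + (-2) + (4) + (9) = 9; answer 9
Part 3: W2 = 9; r = -31; cross terms: (17*-5 - 13*-31)=318, (13*24 - 13*-5)=377, (13*9 - -8*24)=309, (-8*12 - -22*9)=102, (-22*-31 - 17*12)=478; twice the area = |1584| = 1584; area = 792; answer 792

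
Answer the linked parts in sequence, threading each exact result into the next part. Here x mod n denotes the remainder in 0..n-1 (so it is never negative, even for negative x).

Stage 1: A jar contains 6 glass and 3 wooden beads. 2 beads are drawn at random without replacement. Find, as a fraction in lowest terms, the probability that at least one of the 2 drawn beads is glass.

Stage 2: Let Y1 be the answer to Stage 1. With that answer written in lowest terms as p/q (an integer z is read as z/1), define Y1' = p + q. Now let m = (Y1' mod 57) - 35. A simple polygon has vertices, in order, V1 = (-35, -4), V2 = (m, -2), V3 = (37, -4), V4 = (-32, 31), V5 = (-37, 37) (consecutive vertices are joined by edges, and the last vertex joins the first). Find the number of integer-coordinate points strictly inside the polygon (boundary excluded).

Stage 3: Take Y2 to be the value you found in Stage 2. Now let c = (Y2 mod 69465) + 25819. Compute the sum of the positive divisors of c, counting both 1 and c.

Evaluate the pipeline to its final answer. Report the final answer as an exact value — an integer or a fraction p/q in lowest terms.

Stage 1: total draws C(9,2) = 36; complement C(3,2) = 3; favorable 36 - 3 = 33; P = 11/12; answer 11/12
Stage 2: Y1 = 11/12; threaded value p + q = 23; m = -12; cross terms: (-35*-2 - -12*-4)=22, (-12*-4 - 37*-2)=122, (37*31 - -32*-4)=1019, (-32*37 - -37*31)=-37, (-37*-4 - -35*37)=1443; twice the area = |2569| = 2569; area = 2569/2; boundary points = 1 + 1 + 1 + 1 + 1 = 5; strictly interior points = area - boundary/2 + 1 = 1283; answer 1283
Stage 3: Y2 = 1283; c = 27102; 27102 = 2 * 3 * 4517; sigma = (1 + 2) * (1 + 3) * (1 + 4517) = 3 * 4 * 4518 = 54216; answer 54216

54216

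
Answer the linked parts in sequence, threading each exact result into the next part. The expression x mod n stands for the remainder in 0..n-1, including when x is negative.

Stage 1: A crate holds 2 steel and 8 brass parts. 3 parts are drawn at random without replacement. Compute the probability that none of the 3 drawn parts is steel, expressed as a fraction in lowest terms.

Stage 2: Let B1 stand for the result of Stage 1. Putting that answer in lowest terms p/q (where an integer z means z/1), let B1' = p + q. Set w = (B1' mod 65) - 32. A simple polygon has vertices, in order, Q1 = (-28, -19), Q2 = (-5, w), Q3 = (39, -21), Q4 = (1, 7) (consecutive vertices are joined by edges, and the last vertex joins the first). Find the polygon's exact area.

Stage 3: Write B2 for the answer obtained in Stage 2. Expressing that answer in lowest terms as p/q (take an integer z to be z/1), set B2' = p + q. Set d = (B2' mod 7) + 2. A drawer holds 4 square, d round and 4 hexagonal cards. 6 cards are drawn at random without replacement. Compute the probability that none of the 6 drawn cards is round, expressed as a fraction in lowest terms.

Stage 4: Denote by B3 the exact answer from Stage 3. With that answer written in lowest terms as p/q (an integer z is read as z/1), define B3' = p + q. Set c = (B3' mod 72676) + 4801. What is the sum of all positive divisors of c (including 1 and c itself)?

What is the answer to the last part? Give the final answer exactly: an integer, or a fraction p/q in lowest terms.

Stage 1: total draws C(10,3) = 120; favorable C(8,3) = 56; P = 7/15; answer 7/15
Stage 2: B1 = 7/15; threaded value p + q = 22; w = -10; cross terms: (-28*-10 - -5*-19)=185, (-5*-21 - 39*-10)=495, (39*7 - 1*-21)=294, (1*-19 - -28*7)=177; twice the area = |1151| = 1151; area = 1151/2; answer 1151/2
Stage 3: B2 = 1151/2; threaded value p + q = 1153; d = 7; total draws C(15,6) = 5005; favorable C(8,6) = 28; P = 4/715; answer 4/715
Stage 4: B3 = 4/715; threaded value p + q = 719; c = 5520; 5520 = 2^4 * 3 * 5 * 23; sigma = (1 + 2 + 4 + 8 + 16) * (1 + 3) * (1 + 5) * (1 + 23) = 31 * 4 * 6 * 24 = 17856; answer 17856

17856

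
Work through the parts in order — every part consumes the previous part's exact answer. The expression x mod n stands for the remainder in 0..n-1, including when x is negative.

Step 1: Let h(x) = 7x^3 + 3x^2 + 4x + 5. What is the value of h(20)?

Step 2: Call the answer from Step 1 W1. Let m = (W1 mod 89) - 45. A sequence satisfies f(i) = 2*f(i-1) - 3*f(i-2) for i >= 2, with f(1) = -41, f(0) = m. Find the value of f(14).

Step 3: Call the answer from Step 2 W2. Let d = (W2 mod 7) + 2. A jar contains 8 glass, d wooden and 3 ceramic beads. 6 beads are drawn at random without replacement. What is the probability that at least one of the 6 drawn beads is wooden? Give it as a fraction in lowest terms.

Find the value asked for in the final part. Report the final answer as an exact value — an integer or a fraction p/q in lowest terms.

Step 1: 7*(20)^3 + 3*(20)^2 + 4*(20)^1 + 5 = (56000) + (1200) + (80) + (5) = 57285; answer 57285
Step 2: W1 = 57285; m = 13; f(2) = 2*(-41) - 3*(13) = -121; iterating: f(2)=-121, f(3)=-119, f(4)=125, f(5)=607, f(6)=839, f(7)=-143, f(8)=-2803, f(9)=-5177, f(10)=-1945, f(11)=11641, f(12)=29117, f(13)=23311, f(14)=-40729; answer -40729
Step 3: W2 = -40729; d = 6; total draws C(17,6) = 12376; complement C(11,6) = 462; favorable 12376 - 462 = 11914; P = 851/884; answer 851/884

851/884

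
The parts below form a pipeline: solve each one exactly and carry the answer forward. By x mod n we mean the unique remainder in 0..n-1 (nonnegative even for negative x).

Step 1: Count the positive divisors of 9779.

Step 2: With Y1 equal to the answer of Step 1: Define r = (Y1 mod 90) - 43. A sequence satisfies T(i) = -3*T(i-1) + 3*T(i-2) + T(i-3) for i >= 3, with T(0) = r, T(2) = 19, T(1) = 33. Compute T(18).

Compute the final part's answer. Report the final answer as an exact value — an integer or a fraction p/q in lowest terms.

5079072115

Step 1: 9779 = 7 * 11 * 127; number of divisors = (1+1) * (1+1) * (1+1) = 8; answer 8
Step 2: Y1 = 8; r = -35; T(3) = -3*(19) + 3*(33) + 1*(-35) = 7; iterating: T(3)=7, T(4)=69, T(5)=-167, T(6)=715, T(7)=-2577, T(8)=9709, T(9)=-36143, T(10)=134979, T(11)=-503657, T(12)=1879765, T(13)=-7015287, T(14)=26181499, T(15)=-97710593, T(16)=364660989, T(17)=-1360933247, T(18)=5079072115; answer 5079072115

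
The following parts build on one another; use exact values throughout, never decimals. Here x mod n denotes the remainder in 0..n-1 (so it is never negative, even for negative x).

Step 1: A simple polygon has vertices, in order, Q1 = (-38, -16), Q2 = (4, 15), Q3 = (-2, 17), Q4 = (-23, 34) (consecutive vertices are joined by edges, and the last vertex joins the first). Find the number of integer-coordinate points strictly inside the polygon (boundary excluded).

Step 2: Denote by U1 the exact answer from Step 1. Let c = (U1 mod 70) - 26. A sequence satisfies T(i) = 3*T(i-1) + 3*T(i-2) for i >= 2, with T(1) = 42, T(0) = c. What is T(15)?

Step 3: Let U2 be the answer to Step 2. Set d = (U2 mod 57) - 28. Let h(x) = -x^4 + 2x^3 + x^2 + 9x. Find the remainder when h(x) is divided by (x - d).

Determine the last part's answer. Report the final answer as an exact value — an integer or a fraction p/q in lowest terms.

-11990

Step 1: cross terms: (-38*15 - 4*-16)=-506, (4*17 - -2*15)=98, (-2*34 - -23*17)=323, (-23*-16 - -38*34)=1660; twice the area = |1575| = 1575; area = 1575/2; boundary points = 1 + 2 + 1 + 5 = 9; strictly interior points = area - boundary/2 + 1 = 784; answer 784
Step 2: U1 = 784; c = -12; T(2) = 3*(42) + 3*(-12) = 90; iterating: T(2)=90, T(3)=396, T(4)=1458, T(5)=5562, T(6)=21060, T(7)=79866, T(8)=302778, T(9)=1147932, T(10)=4352130, T(11)=16500186, T(12)=62556948, T(13)=237171402, T(14)=899185050, T(15)=3409069356; answer 3409069356
Step 3: U2 = 3409069356; d = -10; remainder = value at the root: -1*(-10)^4 + 2*(-10)^3 + 1*(-10)^2 + 9*(-10)^1 = (-10000) + (-2000) + (100) + (-90) = -11990; answer -11990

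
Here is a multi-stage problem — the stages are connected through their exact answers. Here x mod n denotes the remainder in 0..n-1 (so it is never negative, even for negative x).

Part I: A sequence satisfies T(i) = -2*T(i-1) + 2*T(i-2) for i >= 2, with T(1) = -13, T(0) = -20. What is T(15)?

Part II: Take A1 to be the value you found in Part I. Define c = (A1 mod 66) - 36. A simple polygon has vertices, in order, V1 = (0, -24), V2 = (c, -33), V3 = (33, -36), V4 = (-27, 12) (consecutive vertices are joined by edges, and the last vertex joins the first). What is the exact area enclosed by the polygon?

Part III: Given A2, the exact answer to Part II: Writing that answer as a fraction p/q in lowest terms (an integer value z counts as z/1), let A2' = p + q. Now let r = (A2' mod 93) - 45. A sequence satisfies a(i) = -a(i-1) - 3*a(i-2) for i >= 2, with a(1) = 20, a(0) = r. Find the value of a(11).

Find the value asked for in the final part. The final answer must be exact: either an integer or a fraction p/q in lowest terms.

8594

Part I: T(2) = -2*(-13) + 2*(-20) = -14; iterating: T(2)=-14, T(3)=2, T(4)=-32, T(5)=68, T(6)=-200, T(7)=536, T(8)=-1472, T(9)=4016, T(10)=-10976, T(11)=29984, T(12)=-81920, T(13)=223808, T(14)=-611456, T(15)=1670528; answer 1670528
Part II: A1 = 1670528; c = -34; cross terms: (0*-33 - -34*-24)=-816, (-34*-36 - 33*-33)=2313, (33*12 - -27*-36)=-576, (-27*-24 - 0*12)=648; twice the area = |1569| = 1569; area = 1569/2; answer 1569/2
Part III: A2 = 1569/2; threaded value p + q = 1571; r = 38; a(2) = -1*(20) - 3*(38) = -134; iterating: a(2)=-134, a(3)=74, a(4)=328, a(5)=-550, a(6)=-434, a(7)=2084, a(8)=-782, a(9)=-5470, a(10)=7816, a(11)=8594; answer 8594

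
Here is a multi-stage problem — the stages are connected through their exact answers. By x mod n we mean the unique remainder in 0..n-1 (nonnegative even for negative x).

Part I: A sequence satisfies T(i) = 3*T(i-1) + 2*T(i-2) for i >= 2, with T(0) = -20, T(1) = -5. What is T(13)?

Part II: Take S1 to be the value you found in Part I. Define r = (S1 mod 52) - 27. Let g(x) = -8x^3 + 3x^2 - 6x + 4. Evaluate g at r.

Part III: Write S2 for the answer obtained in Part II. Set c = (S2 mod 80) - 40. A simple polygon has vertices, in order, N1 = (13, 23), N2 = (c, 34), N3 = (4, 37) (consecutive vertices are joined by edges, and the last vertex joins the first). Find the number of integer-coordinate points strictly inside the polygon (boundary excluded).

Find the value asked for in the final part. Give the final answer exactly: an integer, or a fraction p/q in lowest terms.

69

Part I: T(2) = 3*(-5) + 2*(-20) = -55; iterating: T(2)=-55, T(3)=-175, T(4)=-635, T(5)=-2255, T(6)=-8035, T(7)=-28615, T(8)=-101915, T(9)=-362975, T(10)=-1292755, T(11)=-4604215, T(12)=-16398155, T(13)=-58402895; answer -58402895
Part II: S1 = -58402895; r = -6; -8*(-6)^3 + 3*(-6)^2 - 6*(-6)^1 + 4 = (1728) + (108) + (36) + (4) = 1876; answer 1876
Part III: S2 = 1876; c = -4; cross terms: (13*34 - -4*23)=534, (-4*37 - 4*34)=-284, (4*23 - 13*37)=-389; twice the area = |-139| = 139; area = 139/2; boundary points = 1 + 1 + 1 = 3; strictly interior points = area - boundary/2 + 1 = 69; answer 69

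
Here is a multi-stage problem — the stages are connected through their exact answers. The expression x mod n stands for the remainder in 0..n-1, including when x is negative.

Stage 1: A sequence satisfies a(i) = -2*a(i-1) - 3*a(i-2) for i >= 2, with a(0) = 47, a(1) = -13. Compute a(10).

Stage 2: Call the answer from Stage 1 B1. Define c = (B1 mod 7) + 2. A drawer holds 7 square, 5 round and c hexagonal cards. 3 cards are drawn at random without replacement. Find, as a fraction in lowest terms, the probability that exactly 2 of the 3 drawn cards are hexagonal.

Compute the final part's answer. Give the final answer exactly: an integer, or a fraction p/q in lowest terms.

Stage 1: a(2) = -2*(-13) - 3*(47) = -115; iterating: a(2)=-115, a(3)=269, a(4)=-193, a(5)=-421, a(6)=1421, a(7)=-1579, a(8)=-1105, a(9)=6947, a(10)=-10579; answer -10579
Stage 2: B1 = -10579; c = 7; total draws C(19,3) = 969; favorable C(7,2)*C(12,1) = 252; P = 84/323; answer 84/323

84/323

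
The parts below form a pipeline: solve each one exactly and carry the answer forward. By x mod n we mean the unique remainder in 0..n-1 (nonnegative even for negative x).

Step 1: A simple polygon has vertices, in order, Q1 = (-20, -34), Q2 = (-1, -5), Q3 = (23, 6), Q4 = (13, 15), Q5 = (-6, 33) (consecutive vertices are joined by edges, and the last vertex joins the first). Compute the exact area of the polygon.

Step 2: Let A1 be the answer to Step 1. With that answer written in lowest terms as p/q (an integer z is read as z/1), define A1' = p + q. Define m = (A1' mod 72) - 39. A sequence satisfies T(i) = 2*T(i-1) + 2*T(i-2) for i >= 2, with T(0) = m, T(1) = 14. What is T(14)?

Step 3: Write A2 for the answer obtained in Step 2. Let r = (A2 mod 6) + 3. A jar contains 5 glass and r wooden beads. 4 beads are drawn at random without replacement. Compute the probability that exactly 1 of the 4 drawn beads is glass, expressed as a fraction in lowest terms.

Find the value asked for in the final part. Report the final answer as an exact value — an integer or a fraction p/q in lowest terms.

35/99

Step 1: cross terms: (-20*-5 - -1*-34)=66, (-1*6 - 23*-5)=109, (23*15 - 13*6)=267, (13*33 - -6*15)=519, (-6*-34 - -20*33)=864; twice the area = |1825| = 1825; area = 1825/2; answer 1825/2
Step 2: A1 = 1825/2; threaded value p + q = 1827; m = -12; T(2) = 2*(14) + 2*(-12) = 4; iterating: T(2)=4, T(3)=36, T(4)=80, T(5)=232, T(6)=624, T(7)=1712, T(8)=4672, T(9)=12768, T(10)=34880, T(11)=95296, T(12)=260352, T(13)=711296, T(14)=1943296; answer 1943296
Step 3: A2 = 1943296; r = 7; total draws C(12,4) = 495; favorable C(5,1)*C(7,3) = 175; P = 35/99; answer 35/99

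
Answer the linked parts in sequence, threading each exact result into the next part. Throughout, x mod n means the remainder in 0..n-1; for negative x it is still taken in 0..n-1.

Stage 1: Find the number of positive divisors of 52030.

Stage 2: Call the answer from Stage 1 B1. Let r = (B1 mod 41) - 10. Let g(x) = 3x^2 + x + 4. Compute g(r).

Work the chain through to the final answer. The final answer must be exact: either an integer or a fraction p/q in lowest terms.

606

Stage 1: 52030 = 2 * 5 * 11^2 * 43; number of divisors = (1+1) * (1+1) * (2+1) * (1+1) = 24; answer 24
Stage 2: B1 = 24; r = 14; 3*(14)^2 + 1*(14)^1 + 4 = (588) + (14) + (4) = 606; answer 606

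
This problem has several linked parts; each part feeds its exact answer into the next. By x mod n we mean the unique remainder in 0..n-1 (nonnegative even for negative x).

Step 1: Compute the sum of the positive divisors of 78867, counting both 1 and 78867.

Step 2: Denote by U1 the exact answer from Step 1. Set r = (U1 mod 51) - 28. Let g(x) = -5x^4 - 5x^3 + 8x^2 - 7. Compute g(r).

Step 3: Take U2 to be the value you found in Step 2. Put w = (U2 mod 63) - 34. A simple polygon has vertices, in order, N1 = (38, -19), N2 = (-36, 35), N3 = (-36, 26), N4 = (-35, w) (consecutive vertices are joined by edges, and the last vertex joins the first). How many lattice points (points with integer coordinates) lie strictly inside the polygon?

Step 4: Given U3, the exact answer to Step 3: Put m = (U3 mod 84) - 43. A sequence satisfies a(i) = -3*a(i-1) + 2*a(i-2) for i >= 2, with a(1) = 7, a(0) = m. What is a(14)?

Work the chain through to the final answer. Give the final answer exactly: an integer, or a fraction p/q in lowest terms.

Step 1: 78867 = 3^3 * 23 * 127; sigma = (1 + 3 + 9 + 27) * (1 + 23) * (1 + 127) = 40 * 24 * 128 = 122880; answer 122880
Step 2: U1 = 122880; r = -7; -5*(-7)^4 - 5*(-7)^3 + 8*(-7)^2 - 7 = (-12005) + (1715) + (392) + (-7) = -9905; answer -9905
Step 3: U2 = -9905; w = 15; cross terms: (38*35 - -36*-19)=646, (-36*26 - -36*35)=324, (-36*15 - -35*26)=370, (-35*-19 - 38*15)=95; twice the area = |1435| = 1435; area = 1435/2; boundary points = 2 + 9 + 1 + 1 = 13; strictly interior points = area - boundary/2 + 1 = 712; answer 712
Step 4: U3 = 712; m = -3; a(2) = -3*(7) + 2*(-3) = -27; iterating: a(2)=-27, a(3)=95, a(4)=-339, a(5)=1207, a(6)=-4299, a(7)=15311, a(8)=-54531, a(9)=194215, a(10)=-691707, a(11)=2463551, a(12)=-8774067, a(13)=31249303, a(14)=-111296043; answer -111296043

-111296043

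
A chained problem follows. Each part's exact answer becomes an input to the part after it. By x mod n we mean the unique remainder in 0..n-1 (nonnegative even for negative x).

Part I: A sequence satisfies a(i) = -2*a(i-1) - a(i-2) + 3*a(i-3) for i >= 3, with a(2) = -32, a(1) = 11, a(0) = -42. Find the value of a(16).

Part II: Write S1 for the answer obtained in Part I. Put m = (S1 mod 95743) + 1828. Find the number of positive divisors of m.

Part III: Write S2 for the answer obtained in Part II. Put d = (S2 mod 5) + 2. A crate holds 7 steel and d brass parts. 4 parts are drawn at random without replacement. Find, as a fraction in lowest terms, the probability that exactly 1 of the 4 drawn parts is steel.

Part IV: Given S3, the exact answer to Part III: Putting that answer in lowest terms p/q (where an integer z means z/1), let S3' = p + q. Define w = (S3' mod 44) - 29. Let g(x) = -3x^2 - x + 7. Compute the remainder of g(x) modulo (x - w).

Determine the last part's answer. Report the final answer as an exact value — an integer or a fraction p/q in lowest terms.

-303

Part I: a(3) = -2*(-32) - 1*(11) + 3*(-42) = -73; iterating: a(3)=-73, a(4)=211, a(5)=-445, a(6)=460, a(7)=158, a(8)=-2111, a(9)=5444, a(10)=-8303, a(11)=4829, a(12)=14977, a(13)=-59692, a(14)=118894, a(15)=-133165, a(16)=-31640; answer -31640
Part II: S1 = -31640; m = 65931; 65931 = 3 * 21977; number of divisors = (1+1) * (1+1) = 4; answer 4
Part III: S2 = 4; d = 6; total draws C(13,4) = 715; favorable C(7,1)*C(6,3) = 140; P = 28/143; answer 28/143
Part IV: S3 = 28/143; threaded value p + q = 171; w = 10; remainder = value at the root: -3*(10)^2 - 1*(10)^1 + 7 = (-300) + (-10) + (7) = -303; answer -303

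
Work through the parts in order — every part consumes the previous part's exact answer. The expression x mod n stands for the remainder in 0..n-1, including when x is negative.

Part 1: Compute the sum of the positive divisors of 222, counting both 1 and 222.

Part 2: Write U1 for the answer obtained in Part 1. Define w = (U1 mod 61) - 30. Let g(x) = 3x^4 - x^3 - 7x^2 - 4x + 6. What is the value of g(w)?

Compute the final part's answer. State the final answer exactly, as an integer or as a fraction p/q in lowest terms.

7

Part 1: 222 = 2 * 3 * 37; sigma = (1 + 2) * (1 + 3) * (1 + 37) = 3 * 4 * 38 = 456; answer 456
Part 2: U1 = 456; w = -1; 3*(-1)^4 - 1*(-1)^3 - 7*(-1)^2 - 4*(-1)^1 + 6 = (3) + (1) + (-7) + (4) + (6) = 7; answer 7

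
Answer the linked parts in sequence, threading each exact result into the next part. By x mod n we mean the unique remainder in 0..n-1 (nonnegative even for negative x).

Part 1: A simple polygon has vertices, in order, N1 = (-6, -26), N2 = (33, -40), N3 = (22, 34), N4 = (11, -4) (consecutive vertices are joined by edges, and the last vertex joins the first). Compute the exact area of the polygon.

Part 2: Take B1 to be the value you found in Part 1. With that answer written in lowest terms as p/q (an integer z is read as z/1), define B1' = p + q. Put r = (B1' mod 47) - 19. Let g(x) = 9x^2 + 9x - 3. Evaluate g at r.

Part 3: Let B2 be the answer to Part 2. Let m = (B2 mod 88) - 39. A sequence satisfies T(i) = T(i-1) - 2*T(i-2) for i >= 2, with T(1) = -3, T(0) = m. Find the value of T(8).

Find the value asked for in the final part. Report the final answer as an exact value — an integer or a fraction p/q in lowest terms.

-607

Part 1: cross terms: (-6*-40 - 33*-26)=1098, (33*34 - 22*-40)=2002, (22*-4 - 11*34)=-462, (11*-26 - -6*-4)=-310; twice the area = |2328| = 2328; area = 1164; answer 1164
Part 2: B1 = 1164; threaded value p + q = 1165; r = 18; 9*(18)^2 + 9*(18)^1 - 3 = (2916) + (162) + (-3) = 3075; answer 3075
Part 3: B2 = 3075; m = 44; T(2) = 1*(-3) - 2*(44) = -91; iterating: T(2)=-91, T(3)=-85, T(4)=97, T(5)=267, T(6)=73, T(7)=-461, T(8)=-607; answer -607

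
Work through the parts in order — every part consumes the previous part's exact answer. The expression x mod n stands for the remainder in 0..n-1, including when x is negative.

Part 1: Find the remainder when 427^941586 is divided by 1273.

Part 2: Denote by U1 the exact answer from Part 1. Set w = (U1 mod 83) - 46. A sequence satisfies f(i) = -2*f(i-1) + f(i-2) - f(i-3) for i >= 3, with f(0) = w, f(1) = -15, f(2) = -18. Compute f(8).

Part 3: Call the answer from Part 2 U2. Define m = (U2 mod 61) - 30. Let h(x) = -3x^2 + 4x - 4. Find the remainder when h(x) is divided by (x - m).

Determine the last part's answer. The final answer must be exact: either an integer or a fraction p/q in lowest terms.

Part 1: squarings mod 1273: 427^1=427, 427^2=290, 427^4=82, 427^8=359, 427^16=308, 427^32=662, 427^64=332, 427^128=746, 427^256=215, 427^512=397, 427^1024=1030, 427^2048=491, 427^4096=484, 427^8192=24, 427^16384=576, 427^32768=796, 427^65536=935, 427^131072=947, 427^262144=617, 427^524288=62; 427^941586 = 427^2 * 427^16 * 427^512 * 427^1024 * 427^2048 * 427^4096 * 427^16384 * 427^131072 * 427^262144 * 427^524288 = 828 (mod 1273); answer 828
Part 2: U1 = 828; w = 35; f(3) = -2*(-18) + 1*(-15) - 1*(35) = -14; iterating: f(3)=-14, f(4)=25, f(5)=-46, f(6)=131, f(7)=-333, f(8)=843; answer 843
Part 3: U2 = 843; m = 20; remainder = value at the root: -3*(20)^2 + 4*(20)^1 - 4 = (-1200) + (80) + (-4) = -1124; answer -1124

-1124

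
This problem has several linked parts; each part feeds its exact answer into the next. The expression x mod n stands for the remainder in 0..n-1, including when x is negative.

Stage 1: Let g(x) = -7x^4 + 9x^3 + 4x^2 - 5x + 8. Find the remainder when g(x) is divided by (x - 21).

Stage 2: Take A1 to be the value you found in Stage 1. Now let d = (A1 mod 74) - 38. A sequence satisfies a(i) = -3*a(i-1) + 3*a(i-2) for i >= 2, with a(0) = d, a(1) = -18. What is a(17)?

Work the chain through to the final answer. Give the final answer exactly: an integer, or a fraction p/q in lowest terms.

17001368397

Stage 1: remainder = value at the root: -7*(21)^4 + 9*(21)^3 + 4*(21)^2 - 5*(21)^1 + 8 = (-1361367) + (83349) + (1764) + (-105) + (8) = -1276351; answer -1276351
Stage 2: A1 = -1276351; d = -37; a(2) = -3*(-18) + 3*(-37) = -57; iterating: a(2)=-57, a(3)=117, a(4)=-522, a(5)=1917, a(6)=-7317, a(7)=27702, a(8)=-105057, a(9)=398277, a(10)=-1510002, a(11)=5724837, a(12)=-21704517, a(13)=82288062, a(14)=-311977737, a(15)=1182797397, a(16)=-4484325402, a(17)=17001368397; answer 17001368397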